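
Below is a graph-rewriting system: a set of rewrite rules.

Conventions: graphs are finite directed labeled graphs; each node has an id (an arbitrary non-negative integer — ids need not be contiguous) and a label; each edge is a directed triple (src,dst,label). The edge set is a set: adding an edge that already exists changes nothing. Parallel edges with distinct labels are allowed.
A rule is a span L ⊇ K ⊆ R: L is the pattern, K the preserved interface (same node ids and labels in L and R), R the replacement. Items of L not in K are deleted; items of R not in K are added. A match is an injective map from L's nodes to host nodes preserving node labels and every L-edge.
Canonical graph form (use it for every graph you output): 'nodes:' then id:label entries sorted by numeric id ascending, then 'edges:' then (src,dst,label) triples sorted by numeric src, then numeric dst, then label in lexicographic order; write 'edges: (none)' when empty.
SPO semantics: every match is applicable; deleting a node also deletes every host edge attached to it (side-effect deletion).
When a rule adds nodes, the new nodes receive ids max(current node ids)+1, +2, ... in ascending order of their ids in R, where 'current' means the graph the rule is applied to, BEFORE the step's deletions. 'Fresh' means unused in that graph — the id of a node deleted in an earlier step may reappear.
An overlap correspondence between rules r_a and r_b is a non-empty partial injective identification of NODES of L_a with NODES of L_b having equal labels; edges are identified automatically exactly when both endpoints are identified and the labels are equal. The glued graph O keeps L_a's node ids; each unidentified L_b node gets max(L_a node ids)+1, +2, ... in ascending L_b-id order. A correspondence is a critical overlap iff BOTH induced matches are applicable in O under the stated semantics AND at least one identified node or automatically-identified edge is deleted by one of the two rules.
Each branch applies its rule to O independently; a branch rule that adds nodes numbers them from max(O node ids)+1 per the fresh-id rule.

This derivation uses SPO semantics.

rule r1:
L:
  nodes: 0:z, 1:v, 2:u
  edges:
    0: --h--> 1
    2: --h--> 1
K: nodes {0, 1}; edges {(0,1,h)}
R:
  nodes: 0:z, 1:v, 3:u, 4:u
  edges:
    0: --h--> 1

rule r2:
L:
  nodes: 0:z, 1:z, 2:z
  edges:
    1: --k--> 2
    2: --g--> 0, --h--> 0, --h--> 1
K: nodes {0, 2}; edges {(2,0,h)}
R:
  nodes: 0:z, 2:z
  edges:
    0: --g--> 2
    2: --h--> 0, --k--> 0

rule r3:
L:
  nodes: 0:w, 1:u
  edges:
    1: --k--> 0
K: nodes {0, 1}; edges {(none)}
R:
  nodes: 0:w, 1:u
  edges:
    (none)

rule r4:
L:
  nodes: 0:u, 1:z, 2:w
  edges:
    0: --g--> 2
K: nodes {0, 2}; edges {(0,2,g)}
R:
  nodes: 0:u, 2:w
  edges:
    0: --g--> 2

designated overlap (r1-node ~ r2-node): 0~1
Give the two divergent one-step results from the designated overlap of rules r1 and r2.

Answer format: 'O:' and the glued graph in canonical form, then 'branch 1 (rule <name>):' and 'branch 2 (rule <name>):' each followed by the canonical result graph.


O:
nodes: 0:z, 1:v, 2:u, 3:z, 4:z
edges: (0,1,h); (0,4,k); (2,1,h); (4,0,h); (4,3,g); (4,3,h)
branch 1 (rule r1):
nodes: 0:z, 1:v, 3:z, 4:z, 5:u, 6:u
edges: (0,1,h); (0,4,k); (4,0,h); (4,3,g); (4,3,h)
branch 2 (rule r2):
nodes: 1:v, 2:u, 3:z, 4:z
edges: (2,1,h); (3,4,g); (4,3,h); (4,3,k)


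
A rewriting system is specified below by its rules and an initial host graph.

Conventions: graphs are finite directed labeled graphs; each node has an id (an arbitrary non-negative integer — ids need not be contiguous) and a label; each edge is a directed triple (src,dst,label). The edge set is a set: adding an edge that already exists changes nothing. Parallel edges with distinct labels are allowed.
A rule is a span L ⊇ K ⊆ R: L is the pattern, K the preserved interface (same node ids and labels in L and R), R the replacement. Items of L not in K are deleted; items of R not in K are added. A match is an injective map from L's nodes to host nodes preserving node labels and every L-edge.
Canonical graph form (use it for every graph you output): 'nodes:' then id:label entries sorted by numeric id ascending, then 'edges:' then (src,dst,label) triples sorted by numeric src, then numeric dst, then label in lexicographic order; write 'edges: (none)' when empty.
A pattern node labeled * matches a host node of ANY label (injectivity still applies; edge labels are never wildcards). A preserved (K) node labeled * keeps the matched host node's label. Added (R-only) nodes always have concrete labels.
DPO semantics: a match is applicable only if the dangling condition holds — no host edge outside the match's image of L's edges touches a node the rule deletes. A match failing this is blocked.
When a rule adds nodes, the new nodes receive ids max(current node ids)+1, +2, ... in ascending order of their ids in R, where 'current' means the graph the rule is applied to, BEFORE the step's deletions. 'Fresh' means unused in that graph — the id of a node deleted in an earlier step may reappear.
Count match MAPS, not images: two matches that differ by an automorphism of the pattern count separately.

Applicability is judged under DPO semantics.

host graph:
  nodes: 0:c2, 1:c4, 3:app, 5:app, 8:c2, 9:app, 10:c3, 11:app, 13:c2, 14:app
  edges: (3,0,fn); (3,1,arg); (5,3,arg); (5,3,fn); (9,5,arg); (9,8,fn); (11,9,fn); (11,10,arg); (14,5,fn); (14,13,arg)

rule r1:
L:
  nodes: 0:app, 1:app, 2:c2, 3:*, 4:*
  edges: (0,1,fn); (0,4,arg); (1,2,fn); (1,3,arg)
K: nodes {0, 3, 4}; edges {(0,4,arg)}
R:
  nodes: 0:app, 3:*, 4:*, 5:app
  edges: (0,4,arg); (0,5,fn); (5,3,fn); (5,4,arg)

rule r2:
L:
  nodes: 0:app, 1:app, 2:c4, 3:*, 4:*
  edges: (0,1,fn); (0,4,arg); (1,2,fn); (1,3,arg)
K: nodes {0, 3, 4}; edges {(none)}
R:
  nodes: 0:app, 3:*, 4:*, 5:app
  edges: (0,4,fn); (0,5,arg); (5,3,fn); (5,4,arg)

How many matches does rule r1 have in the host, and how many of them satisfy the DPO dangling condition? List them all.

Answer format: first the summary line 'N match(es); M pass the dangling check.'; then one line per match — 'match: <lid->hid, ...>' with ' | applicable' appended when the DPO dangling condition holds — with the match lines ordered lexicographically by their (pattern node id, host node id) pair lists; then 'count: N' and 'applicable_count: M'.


1 match(es); 1 pass the dangling check.
match: 0->11, 1->9, 2->8, 3->5, 4->10 | applicable
count: 1
applicable_count: 1


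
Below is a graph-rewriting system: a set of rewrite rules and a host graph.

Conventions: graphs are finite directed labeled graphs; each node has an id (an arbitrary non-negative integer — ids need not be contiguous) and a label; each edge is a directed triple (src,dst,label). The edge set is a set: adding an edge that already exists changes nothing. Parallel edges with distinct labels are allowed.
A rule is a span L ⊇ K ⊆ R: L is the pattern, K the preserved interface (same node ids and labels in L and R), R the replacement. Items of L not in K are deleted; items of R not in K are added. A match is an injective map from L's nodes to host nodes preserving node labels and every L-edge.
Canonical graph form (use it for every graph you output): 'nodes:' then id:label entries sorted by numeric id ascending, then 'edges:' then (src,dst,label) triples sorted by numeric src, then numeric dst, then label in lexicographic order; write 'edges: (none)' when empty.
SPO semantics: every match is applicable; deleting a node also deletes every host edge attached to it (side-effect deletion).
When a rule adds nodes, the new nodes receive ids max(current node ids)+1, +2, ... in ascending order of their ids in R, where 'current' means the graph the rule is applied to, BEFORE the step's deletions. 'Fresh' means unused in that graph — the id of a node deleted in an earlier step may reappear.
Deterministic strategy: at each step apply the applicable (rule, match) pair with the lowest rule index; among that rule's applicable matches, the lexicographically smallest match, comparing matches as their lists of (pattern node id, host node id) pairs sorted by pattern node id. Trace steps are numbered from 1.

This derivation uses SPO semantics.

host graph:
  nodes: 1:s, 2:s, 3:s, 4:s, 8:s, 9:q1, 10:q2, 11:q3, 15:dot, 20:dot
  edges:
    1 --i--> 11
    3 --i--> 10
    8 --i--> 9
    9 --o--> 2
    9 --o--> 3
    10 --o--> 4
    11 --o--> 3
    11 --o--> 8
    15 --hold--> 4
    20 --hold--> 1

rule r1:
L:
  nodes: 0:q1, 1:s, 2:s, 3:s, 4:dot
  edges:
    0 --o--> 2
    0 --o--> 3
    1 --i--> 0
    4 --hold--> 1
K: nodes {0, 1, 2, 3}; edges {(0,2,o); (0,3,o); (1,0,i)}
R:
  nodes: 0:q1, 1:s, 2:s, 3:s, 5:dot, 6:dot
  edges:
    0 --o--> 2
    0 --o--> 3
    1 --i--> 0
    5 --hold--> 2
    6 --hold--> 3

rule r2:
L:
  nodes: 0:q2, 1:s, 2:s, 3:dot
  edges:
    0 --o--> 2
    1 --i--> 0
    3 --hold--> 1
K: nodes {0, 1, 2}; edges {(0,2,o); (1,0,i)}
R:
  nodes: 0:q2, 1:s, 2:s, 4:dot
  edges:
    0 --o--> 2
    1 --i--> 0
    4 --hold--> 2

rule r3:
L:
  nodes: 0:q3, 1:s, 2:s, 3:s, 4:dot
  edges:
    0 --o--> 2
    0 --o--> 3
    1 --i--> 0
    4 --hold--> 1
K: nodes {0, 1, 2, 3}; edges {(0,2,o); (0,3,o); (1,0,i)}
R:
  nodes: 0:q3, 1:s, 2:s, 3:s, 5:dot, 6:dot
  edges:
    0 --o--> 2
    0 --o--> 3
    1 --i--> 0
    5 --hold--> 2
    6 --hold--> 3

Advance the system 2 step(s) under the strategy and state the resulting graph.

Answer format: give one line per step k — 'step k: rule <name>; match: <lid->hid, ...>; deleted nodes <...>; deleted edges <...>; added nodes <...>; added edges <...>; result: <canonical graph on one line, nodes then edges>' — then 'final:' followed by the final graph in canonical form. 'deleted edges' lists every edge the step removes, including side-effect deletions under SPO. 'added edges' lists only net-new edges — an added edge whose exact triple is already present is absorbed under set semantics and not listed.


step 1: rule r3; match: 0->11, 1->1, 2->3, 3->8, 4->20; deleted nodes 20; deleted edges (20,1,hold); added nodes 21, 22; added edges (21,3,hold); (22,8,hold); result: nodes: 1:s, 2:s, 3:s, 4:s, 8:s, 9:q1, 10:q2, 11:q3, 15:dot, 21:dot, 22:dot edges: (1,11,i); (3,10,i); (8,9,i); (9,2,o); (9,3,o); (10,4,o); (11,3,o); (11,8,o); (15,4,hold); (21,3,hold); (22,8,hold)
step 2: rule r1; match: 0->9, 1->8, 2->2, 3->3, 4->22; deleted nodes 22; deleted edges (22,8,hold); added nodes 23, 24; added edges (23,2,hold); (24,3,hold); result: nodes: 1:s, 2:s, 3:s, 4:s, 8:s, 9:q1, 10:q2, 11:q3, 15:dot, 21:dot, 23:dot, 24:dot edges: (1,11,i); (3,10,i); (8,9,i); (9,2,o); (9,3,o); (10,4,o); (11,3,o); (11,8,o); (15,4,hold); (21,3,hold); (23,2,hold); (24,3,hold)
final:
nodes: 1:s, 2:s, 3:s, 4:s, 8:s, 9:q1, 10:q2, 11:q3, 15:dot, 21:dot, 23:dot, 24:dot
edges: (1,11,i); (3,10,i); (8,9,i); (9,2,o); (9,3,o); (10,4,o); (11,3,o); (11,8,o); (15,4,hold); (21,3,hold); (23,2,hold); (24,3,hold)


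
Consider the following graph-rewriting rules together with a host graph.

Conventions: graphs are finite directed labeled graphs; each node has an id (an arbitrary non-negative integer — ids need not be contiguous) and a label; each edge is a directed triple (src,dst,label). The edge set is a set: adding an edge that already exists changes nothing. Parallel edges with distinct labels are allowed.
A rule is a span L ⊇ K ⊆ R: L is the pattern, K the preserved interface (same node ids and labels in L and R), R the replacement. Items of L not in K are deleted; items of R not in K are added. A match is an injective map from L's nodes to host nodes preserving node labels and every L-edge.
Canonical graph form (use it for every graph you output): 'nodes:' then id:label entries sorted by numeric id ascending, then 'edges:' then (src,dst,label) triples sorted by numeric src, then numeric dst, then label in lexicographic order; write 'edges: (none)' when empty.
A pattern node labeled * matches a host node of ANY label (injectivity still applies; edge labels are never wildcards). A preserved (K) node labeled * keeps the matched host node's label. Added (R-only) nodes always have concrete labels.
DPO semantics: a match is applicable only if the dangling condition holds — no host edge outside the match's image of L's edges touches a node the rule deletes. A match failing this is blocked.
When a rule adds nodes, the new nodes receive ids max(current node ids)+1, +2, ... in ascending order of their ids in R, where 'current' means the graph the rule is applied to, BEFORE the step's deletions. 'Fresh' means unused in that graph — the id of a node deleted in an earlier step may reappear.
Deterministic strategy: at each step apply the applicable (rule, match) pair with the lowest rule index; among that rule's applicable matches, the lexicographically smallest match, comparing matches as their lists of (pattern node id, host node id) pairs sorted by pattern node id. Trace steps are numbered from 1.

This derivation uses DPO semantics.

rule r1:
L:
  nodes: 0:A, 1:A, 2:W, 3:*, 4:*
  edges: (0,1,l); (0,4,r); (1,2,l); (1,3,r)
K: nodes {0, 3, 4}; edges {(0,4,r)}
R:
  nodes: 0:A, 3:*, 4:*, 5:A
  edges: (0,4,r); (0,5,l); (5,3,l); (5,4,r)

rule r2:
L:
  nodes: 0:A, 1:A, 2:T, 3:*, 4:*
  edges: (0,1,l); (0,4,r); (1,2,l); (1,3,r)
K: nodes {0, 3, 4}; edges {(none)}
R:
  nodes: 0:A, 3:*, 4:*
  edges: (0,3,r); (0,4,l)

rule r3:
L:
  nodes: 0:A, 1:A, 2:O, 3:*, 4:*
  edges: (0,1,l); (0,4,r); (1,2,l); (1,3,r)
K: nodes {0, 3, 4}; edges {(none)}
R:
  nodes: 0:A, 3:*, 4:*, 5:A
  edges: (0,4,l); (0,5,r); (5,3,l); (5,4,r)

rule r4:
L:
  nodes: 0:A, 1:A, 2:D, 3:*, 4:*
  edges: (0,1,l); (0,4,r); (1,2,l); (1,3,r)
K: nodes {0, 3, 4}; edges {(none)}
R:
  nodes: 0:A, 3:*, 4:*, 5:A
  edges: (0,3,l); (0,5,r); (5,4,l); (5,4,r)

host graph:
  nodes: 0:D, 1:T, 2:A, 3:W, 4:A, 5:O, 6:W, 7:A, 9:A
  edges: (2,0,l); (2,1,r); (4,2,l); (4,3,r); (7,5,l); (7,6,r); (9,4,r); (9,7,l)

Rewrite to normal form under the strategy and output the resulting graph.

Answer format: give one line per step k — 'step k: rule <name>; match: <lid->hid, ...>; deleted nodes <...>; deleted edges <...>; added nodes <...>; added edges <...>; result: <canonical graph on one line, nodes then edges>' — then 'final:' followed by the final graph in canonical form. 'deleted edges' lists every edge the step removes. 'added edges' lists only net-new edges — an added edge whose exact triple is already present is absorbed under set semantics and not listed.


step 1: rule r3; match: 0->9, 1->7, 2->5, 3->6, 4->4; deleted nodes 5, 7; deleted edges (7,5,l); (7,6,r); (9,4,r); (9,7,l); added nodes 10; added edges (9,4,l); (9,10,r); (10,4,r); (10,6,l); result: nodes: 0:D, 1:T, 2:A, 3:W, 4:A, 6:W, 9:A, 10:A edges: (2,0,l); (2,1,r); (4,2,l); (4,3,r); (9,4,l); (9,10,r); (10,4,r); (10,6,l)
step 2: rule r4; match: 0->4, 1->2, 2->0, 3->1, 4->3; deleted nodes 0, 2; deleted edges (2,0,l); (2,1,r); (4,2,l); (4,3,r); added nodes 11; added edges (4,1,l); (4,11,r); (11,3,l); (11,3,r); result: nodes: 1:T, 3:W, 4:A, 6:W, 9:A, 10:A, 11:A edges: (4,1,l); (4,11,r); (9,4,l); (9,10,r); (10,4,r); (10,6,l); (11,3,l); (11,3,r)
final:
nodes: 1:T, 3:W, 4:A, 6:W, 9:A, 10:A, 11:A
edges: (4,1,l); (4,11,r); (9,4,l); (9,10,r); (10,4,r); (10,6,l); (11,3,l); (11,3,r)


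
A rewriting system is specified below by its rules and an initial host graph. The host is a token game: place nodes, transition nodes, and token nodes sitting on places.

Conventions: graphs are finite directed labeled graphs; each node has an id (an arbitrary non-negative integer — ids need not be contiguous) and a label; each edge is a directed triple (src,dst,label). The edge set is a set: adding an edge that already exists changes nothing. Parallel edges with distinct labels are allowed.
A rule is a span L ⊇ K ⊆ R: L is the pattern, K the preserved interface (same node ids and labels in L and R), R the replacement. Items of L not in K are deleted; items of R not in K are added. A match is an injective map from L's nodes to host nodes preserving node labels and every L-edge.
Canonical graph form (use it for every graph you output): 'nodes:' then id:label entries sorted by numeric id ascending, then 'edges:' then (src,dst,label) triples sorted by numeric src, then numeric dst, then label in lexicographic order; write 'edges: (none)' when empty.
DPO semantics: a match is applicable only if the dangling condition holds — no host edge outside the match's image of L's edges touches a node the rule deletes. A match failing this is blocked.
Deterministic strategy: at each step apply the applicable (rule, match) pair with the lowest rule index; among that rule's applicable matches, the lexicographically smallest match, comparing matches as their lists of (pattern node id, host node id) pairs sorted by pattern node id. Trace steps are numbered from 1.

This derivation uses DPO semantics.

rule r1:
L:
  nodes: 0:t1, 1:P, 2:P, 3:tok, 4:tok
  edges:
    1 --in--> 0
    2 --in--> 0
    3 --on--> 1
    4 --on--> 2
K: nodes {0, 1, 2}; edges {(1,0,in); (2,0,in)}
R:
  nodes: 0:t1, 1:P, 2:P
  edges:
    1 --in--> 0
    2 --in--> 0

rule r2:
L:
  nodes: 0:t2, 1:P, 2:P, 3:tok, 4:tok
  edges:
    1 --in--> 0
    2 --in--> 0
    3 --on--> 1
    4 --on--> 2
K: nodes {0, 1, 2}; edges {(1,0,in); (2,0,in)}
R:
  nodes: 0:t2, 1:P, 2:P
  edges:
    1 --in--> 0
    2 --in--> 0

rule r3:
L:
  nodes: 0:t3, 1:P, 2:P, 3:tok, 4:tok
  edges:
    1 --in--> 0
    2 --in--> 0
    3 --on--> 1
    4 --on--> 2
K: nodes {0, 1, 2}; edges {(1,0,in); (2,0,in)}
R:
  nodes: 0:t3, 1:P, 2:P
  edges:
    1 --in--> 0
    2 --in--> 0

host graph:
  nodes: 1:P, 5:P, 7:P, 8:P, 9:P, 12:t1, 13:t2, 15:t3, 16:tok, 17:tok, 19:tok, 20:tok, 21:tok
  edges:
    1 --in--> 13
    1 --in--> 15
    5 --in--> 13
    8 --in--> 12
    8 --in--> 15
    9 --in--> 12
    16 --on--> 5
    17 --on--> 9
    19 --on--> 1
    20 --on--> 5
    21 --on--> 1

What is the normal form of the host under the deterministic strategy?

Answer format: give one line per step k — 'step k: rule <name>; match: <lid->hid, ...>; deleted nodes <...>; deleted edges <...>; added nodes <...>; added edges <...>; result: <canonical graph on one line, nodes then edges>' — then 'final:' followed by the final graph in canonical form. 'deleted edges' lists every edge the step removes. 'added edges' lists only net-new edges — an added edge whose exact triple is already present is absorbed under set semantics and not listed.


step 1: rule r2; match: 0->13, 1->1, 2->5, 3->19, 4->16; deleted nodes 16, 19; deleted edges (16,5,on); (19,1,on); added nodes (none); added edges (none); result: nodes: 1:P, 5:P, 7:P, 8:P, 9:P, 12:t1, 13:t2, 15:t3, 17:tok, 20:tok, 21:tok edges: (1,13,in); (1,15,in); (5,13,in); (8,12,in); (8,15,in); (9,12,in); (17,9,on); (20,5,on); (21,1,on)
step 2: rule r2; match: 0->13, 1->1, 2->5, 3->21, 4->20; deleted nodes 20, 21; deleted edges (20,5,on); (21,1,on); added nodes (none); added edges (none); result: nodes: 1:P, 5:P, 7:P, 8:P, 9:P, 12:t1, 13:t2, 15:t3, 17:tok edges: (1,13,in); (1,15,in); (5,13,in); (8,12,in); (8,15,in); (9,12,in); (17,9,on)
final:
nodes: 1:P, 5:P, 7:P, 8:P, 9:P, 12:t1, 13:t2, 15:t3, 17:tok
edges: (1,13,in); (1,15,in); (5,13,in); (8,12,in); (8,15,in); (9,12,in); (17,9,on)


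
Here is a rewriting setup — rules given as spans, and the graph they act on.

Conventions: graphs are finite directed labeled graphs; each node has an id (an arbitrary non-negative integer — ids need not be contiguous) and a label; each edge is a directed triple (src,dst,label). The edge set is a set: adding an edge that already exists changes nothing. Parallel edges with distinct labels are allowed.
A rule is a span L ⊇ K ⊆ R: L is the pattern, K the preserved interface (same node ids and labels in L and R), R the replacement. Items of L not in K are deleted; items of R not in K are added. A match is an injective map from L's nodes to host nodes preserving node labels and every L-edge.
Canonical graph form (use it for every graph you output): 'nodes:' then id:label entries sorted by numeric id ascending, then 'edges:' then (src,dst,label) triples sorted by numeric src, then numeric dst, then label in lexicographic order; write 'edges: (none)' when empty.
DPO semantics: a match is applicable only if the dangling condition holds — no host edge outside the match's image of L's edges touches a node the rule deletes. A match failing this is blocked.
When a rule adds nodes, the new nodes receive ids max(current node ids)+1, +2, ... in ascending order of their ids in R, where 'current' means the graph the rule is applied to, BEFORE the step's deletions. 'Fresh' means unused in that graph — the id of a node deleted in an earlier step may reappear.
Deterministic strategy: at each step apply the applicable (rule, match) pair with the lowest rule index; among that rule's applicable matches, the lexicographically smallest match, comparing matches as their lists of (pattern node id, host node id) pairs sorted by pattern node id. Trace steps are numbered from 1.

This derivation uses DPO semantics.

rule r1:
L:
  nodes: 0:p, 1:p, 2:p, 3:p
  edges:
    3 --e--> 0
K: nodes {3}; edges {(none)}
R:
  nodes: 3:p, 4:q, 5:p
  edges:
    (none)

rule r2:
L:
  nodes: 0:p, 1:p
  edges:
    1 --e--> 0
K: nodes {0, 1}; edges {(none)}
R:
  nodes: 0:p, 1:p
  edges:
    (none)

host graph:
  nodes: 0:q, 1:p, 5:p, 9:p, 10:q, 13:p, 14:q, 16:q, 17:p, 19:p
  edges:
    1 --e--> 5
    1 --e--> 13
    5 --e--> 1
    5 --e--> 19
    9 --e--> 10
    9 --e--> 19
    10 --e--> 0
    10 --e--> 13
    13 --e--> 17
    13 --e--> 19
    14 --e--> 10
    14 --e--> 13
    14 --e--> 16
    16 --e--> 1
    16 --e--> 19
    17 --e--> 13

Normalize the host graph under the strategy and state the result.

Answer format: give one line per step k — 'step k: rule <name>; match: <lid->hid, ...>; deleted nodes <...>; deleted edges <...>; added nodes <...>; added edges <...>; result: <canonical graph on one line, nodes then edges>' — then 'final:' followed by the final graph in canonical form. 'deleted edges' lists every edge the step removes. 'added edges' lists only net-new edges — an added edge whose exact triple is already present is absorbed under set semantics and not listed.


step 1: rule r2; match: 0->1, 1->5; deleted nodes (none); deleted edges (5,1,e); added nodes (none); added edges (none); result: nodes: 0:q, 1:p, 5:p, 9:p, 10:q, 13:p, 14:q, 16:q, 17:p, 19:p edges: (1,5,e); (1,13,e); (5,19,e); (9,10,e); (9,19,e); (10,0,e); (10,13,e); (13,17,e); (13,19,e); (14,10,e); (14,13,e); (14,16,e); (16,1,e); (16,19,e); (17,13,e)
step 2: rule r2; match: 0->5, 1->1; deleted nodes (none); deleted edges (1,5,e); added nodes (none); added edges (none); result: nodes: 0:q, 1:p, 5:p, 9:p, 10:q, 13:p, 14:q, 16:q, 17:p, 19:p edges: (1,13,e); (5,19,e); (9,10,e); (9,19,e); (10,0,e); (10,13,e); (13,17,e); (13,19,e); (14,10,e); (14,13,e); (14,16,e); (16,1,e); (16,19,e); (17,13,e)
step 3: rule r2; match: 0->13, 1->1; deleted nodes (none); deleted edges (1,13,e); added nodes (none); added edges (none); result: nodes: 0:q, 1:p, 5:p, 9:p, 10:q, 13:p, 14:q, 16:q, 17:p, 19:p edges: (5,19,e); (9,10,e); (9,19,e); (10,0,e); (10,13,e); (13,17,e); (13,19,e); (14,10,e); (14,13,e); (14,16,e); (16,1,e); (16,19,e); (17,13,e)
step 4: rule r2; match: 0->13, 1->17; deleted nodes (none); deleted edges (17,13,e); added nodes (none); added edges (none); result: nodes: 0:q, 1:p, 5:p, 9:p, 10:q, 13:p, 14:q, 16:q, 17:p, 19:p edges: (5,19,e); (9,10,e); (9,19,e); (10,0,e); (10,13,e); (13,17,e); (13,19,e); (14,10,e); (14,13,e); (14,16,e); (16,1,e); (16,19,e)
step 5: rule r2; match: 0->17, 1->13; deleted nodes (none); deleted edges (13,17,e); added nodes (none); added edges (none); result: nodes: 0:q, 1:p, 5:p, 9:p, 10:q, 13:p, 14:q, 16:q, 17:p, 19:p edges: (5,19,e); (9,10,e); (9,19,e); (10,0,e); (10,13,e); (13,19,e); (14,10,e); (14,13,e); (14,16,e); (16,1,e); (16,19,e)
step 6: rule r2; match: 0->19, 1->5; deleted nodes (none); deleted edges (5,19,e); added nodes (none); added edges (none); result: nodes: 0:q, 1:p, 5:p, 9:p, 10:q, 13:p, 14:q, 16:q, 17:p, 19:p edges: (9,10,e); (9,19,e); (10,0,e); (10,13,e); (13,19,e); (14,10,e); (14,13,e); (14,16,e); (16,1,e); (16,19,e)
step 7: rule r2; match: 0->19, 1->9; deleted nodes (none); deleted edges (9,19,e); added nodes (none); added edges (none); result: nodes: 0:q, 1:p, 5:p, 9:p, 10:q, 13:p, 14:q, 16:q, 17:p, 19:p edges: (9,10,e); (10,0,e); (10,13,e); (13,19,e); (14,10,e); (14,13,e); (14,16,e); (16,1,e); (16,19,e)
step 8: rule r2; match: 0->19, 1->13; deleted nodes (none); deleted edges (13,19,e); added nodes (none); added edges (none); result: nodes: 0:q, 1:p, 5:p, 9:p, 10:q, 13:p, 14:q, 16:q, 17:p, 19:p edges: (9,10,e); (10,0,e); (10,13,e); (14,10,e); (14,13,e); (14,16,e); (16,1,e); (16,19,e)
final:
nodes: 0:q, 1:p, 5:p, 9:p, 10:q, 13:p, 14:q, 16:q, 17:p, 19:p
edges: (9,10,e); (10,0,e); (10,13,e); (14,10,e); (14,13,e); (14,16,e); (16,1,e); (16,19,e)


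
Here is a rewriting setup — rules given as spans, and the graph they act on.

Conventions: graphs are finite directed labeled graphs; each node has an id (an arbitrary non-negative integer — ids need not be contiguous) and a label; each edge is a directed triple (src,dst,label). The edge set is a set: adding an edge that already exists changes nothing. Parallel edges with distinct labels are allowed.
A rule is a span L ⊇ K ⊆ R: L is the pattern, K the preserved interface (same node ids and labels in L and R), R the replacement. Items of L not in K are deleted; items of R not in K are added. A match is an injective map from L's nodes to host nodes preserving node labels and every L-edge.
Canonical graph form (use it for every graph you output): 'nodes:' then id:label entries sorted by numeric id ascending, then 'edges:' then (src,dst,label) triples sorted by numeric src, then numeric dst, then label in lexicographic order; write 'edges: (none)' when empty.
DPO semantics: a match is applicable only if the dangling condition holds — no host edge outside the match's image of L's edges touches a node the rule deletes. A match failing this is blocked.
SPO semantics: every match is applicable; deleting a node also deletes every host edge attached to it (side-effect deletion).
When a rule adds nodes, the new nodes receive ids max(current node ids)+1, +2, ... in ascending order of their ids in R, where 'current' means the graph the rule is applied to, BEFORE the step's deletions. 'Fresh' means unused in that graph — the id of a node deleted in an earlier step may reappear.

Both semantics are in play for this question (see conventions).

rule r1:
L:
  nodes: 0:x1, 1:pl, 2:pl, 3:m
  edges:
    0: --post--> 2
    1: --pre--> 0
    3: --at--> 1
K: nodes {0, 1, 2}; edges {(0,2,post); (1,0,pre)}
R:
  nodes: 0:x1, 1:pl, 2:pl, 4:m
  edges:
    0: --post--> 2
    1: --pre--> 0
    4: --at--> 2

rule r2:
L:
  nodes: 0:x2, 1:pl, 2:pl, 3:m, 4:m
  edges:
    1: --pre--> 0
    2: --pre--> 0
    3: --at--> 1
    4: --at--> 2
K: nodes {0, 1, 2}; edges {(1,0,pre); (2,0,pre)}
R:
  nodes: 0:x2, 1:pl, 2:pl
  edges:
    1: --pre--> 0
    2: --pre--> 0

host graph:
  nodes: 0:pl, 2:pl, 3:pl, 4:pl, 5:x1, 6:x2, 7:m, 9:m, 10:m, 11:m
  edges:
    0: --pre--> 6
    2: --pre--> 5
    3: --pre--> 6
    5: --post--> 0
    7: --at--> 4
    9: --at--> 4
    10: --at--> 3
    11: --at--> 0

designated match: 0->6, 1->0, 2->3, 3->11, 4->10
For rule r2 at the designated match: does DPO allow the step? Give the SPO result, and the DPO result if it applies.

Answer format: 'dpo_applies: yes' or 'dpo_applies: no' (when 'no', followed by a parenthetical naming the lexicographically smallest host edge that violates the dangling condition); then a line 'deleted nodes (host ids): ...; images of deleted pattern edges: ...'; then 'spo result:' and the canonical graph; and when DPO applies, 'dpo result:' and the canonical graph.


dpo_applies: yes
deleted nodes (host ids): 10, 11; images of deleted pattern edges: (10,3,at); (11,0,at)
spo result:
nodes: 0:pl, 2:pl, 3:pl, 4:pl, 5:x1, 6:x2, 7:m, 9:m
edges: (0,6,pre); (2,5,pre); (3,6,pre); (5,0,post); (7,4,at); (9,4,at)
dpo result:
nodes: 0:pl, 2:pl, 3:pl, 4:pl, 5:x1, 6:x2, 7:m, 9:m
edges: (0,6,pre); (2,5,pre); (3,6,pre); (5,0,post); (7,4,at); (9,4,at)


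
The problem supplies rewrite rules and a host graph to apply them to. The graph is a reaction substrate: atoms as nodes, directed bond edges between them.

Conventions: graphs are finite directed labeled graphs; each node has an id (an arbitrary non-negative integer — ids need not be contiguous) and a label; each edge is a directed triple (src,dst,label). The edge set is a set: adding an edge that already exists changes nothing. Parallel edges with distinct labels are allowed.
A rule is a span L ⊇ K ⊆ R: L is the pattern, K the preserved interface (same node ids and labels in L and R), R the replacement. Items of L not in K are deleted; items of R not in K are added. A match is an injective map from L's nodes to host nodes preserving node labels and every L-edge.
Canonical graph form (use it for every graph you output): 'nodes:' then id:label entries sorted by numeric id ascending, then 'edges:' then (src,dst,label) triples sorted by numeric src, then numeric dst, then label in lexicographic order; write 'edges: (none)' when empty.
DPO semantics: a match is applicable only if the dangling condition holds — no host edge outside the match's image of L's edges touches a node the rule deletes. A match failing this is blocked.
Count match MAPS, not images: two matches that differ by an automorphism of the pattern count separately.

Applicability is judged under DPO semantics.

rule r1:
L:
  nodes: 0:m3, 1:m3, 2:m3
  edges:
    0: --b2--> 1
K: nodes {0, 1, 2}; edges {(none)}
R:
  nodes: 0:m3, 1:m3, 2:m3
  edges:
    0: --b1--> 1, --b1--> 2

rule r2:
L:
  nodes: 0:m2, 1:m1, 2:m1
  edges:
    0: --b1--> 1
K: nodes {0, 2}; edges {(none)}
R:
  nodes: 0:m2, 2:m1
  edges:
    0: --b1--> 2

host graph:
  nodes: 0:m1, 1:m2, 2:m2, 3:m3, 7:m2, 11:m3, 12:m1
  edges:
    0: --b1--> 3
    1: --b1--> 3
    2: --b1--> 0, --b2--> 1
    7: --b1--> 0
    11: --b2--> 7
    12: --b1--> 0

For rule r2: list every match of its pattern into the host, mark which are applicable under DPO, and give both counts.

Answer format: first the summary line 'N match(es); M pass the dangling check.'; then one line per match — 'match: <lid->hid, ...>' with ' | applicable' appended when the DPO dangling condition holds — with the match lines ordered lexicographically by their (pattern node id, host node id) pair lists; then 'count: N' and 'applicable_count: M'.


2 match(es); 0 pass the dangling check.
match: 0->2, 1->0, 2->12
match: 0->7, 1->0, 2->12
count: 2
applicable_count: 0


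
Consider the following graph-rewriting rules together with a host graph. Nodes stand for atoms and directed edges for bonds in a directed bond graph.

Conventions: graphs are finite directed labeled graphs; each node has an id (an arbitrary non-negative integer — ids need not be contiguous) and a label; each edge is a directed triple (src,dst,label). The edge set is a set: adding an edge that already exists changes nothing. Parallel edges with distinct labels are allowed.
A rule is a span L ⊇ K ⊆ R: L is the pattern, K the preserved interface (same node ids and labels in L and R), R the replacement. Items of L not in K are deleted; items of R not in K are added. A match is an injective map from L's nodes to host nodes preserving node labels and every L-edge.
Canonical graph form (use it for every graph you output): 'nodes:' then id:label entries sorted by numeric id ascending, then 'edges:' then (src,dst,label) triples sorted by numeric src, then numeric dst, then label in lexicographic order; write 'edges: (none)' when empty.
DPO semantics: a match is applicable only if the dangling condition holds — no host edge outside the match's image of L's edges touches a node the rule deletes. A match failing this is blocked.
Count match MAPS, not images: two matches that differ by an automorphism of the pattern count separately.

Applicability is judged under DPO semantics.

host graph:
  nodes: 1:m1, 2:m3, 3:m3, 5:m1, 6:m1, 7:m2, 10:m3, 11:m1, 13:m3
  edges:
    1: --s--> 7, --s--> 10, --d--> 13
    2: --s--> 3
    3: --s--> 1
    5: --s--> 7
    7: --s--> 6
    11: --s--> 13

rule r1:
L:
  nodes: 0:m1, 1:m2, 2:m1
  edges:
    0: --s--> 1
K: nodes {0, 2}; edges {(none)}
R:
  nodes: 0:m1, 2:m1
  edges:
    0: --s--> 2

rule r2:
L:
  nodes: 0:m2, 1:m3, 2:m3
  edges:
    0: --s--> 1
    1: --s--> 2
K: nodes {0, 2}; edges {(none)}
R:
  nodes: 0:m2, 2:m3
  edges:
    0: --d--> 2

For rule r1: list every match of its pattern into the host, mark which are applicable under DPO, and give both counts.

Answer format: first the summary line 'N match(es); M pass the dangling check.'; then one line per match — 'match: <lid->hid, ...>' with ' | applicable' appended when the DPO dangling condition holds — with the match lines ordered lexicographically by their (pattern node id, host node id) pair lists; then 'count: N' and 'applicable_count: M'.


6 match(es); 0 pass the dangling check.
match: 0->1, 1->7, 2->5
match: 0->1, 1->7, 2->6
match: 0->1, 1->7, 2->11
match: 0->5, 1->7, 2->1
match: 0->5, 1->7, 2->6
match: 0->5, 1->7, 2->11
count: 6
applicable_count: 0


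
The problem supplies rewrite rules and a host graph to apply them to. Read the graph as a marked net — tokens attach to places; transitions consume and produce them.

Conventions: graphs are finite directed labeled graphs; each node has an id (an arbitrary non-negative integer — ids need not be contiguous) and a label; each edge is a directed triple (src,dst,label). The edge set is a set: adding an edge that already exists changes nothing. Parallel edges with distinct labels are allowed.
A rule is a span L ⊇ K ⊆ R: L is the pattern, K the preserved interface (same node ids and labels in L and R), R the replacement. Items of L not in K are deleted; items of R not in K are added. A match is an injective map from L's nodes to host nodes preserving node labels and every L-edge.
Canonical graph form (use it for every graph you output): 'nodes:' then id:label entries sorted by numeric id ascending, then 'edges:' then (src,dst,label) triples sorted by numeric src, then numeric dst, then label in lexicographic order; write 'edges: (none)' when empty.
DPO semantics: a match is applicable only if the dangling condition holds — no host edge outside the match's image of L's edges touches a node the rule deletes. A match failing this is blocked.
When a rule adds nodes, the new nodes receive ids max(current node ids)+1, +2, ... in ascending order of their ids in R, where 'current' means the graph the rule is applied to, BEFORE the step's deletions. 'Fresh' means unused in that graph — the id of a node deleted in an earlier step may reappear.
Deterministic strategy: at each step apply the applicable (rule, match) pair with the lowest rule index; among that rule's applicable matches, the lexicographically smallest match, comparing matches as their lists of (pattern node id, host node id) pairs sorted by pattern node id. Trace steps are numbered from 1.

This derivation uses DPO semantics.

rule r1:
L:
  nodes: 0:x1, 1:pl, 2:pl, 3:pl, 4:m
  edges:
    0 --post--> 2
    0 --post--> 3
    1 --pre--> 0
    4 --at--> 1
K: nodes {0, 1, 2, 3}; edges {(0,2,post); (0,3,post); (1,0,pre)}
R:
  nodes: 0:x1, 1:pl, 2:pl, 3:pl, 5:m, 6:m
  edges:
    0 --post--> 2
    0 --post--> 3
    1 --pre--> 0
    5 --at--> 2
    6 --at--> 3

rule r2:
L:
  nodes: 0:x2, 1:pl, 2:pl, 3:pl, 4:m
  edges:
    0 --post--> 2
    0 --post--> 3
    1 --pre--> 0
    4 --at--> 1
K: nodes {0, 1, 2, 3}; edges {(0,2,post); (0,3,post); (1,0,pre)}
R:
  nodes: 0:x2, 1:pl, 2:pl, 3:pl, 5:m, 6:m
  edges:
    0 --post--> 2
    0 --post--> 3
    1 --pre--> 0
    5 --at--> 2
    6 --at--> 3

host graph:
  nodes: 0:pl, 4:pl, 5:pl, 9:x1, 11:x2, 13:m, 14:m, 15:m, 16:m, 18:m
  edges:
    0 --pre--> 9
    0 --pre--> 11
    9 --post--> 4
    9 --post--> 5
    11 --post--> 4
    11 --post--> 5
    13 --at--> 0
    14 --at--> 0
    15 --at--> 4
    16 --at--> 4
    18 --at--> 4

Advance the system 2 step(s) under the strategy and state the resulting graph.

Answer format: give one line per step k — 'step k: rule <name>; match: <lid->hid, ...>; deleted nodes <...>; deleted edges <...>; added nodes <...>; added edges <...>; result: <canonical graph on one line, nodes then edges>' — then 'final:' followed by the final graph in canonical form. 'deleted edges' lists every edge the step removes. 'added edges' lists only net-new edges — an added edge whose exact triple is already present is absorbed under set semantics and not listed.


step 1: rule r1; match: 0->9, 1->0, 2->4, 3->5, 4->13; deleted nodes 13; deleted edges (13,0,at); added nodes 19, 20; added edges (19,4,at); (20,5,at); result: nodes: 0:pl, 4:pl, 5:pl, 9:x1, 11:x2, 14:m, 15:m, 16:m, 18:m, 19:m, 20:m edges: (0,9,pre); (0,11,pre); (9,4,post); (9,5,post); (11,4,post); (11,5,post); (14,0,at); (15,4,at); (16,4,at); (18,4,at); (19,4,at); (20,5,at)
step 2: rule r1; match: 0->9, 1->0, 2->4, 3->5, 4->14; deleted nodes 14; deleted edges (14,0,at); added nodes 21, 22; added edges (21,4,at); (22,5,at); result: nodes: 0:pl, 4:pl, 5:pl, 9:x1, 11:x2, 15:m, 16:m, 18:m, 19:m, 20:m, 21:m, 22:m edges: (0,9,pre); (0,11,pre); (9,4,post); (9,5,post); (11,4,post); (11,5,post); (15,4,at); (16,4,at); (18,4,at); (19,4,at); (20,5,at); (21,4,at); (22,5,at)
final:
nodes: 0:pl, 4:pl, 5:pl, 9:x1, 11:x2, 15:m, 16:m, 18:m, 19:m, 20:m, 21:m, 22:m
edges: (0,9,pre); (0,11,pre); (9,4,post); (9,5,post); (11,4,post); (11,5,post); (15,4,at); (16,4,at); (18,4,at); (19,4,at); (20,5,at); (21,4,at); (22,5,at)


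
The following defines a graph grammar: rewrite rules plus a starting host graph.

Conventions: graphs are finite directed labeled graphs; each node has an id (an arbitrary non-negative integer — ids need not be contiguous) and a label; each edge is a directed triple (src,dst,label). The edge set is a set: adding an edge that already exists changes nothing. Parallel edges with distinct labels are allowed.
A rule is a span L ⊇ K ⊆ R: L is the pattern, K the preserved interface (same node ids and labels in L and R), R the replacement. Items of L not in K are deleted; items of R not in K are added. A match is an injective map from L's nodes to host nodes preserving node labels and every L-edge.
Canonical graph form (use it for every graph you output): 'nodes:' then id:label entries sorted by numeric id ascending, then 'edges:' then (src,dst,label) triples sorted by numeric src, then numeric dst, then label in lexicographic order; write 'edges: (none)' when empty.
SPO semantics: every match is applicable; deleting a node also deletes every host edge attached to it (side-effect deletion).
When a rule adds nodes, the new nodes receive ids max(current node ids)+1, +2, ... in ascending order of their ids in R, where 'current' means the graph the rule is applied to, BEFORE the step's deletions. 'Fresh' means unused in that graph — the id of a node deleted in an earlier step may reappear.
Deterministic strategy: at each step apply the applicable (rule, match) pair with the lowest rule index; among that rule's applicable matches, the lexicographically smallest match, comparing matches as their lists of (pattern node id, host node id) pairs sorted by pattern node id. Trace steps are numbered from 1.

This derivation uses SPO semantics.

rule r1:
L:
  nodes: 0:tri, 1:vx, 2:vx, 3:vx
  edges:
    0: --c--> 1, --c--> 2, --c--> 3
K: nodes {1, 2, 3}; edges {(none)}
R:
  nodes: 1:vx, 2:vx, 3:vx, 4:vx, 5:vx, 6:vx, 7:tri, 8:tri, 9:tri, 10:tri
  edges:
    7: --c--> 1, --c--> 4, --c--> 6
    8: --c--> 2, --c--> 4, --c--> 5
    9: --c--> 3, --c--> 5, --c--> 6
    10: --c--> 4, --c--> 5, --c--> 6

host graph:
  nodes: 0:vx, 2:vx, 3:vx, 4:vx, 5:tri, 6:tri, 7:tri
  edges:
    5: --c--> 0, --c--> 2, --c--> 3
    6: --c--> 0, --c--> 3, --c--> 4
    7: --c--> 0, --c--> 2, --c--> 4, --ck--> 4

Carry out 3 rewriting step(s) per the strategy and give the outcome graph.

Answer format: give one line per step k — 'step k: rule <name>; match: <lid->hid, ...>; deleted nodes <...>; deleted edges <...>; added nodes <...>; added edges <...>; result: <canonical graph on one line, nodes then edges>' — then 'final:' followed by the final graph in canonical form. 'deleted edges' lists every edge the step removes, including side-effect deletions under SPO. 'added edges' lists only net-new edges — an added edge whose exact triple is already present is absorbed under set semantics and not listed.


step 1: rule r1; match: 0->5, 1->0, 2->2, 3->3; deleted nodes 5; deleted edges (5,0,c); (5,2,c); (5,3,c); added nodes 8, 9, 10, 11, 12, 13, 14; added edges (11,0,c); (11,8,c); (11,10,c); (12,2,c); (12,8,c); (12,9,c); (13,3,c); (13,9,c); (13,10,c); (14,8,c); (14,9,c); (14,10,c); result: nodes: 0:vx, 2:vx, 3:vx, 4:vx, 6:tri, 7:tri, 8:vx, 9:vx, 10:vx, 11:tri, 12:tri, 13:tri, 14:tri edges: (6,0,c); (6,3,c); (6,4,c); (7,0,c); (7,2,c); (7,4,c); (7,4,ck); (11,0,c); (11,8,c); (11,10,c); (12,2,c); (12,8,c); (12,9,c); (13,3,c); (13,9,c); (13,10,c); (14,8,c); (14,9,c); (14,10,c)
step 2: rule r1; match: 0->6, 1->0, 2->3, 3->4; deleted nodes 6; deleted edges (6,0,c); (6,3,c); (6,4,c); added nodes 15, 16, 17, 18, 19, 20, 21; added edges (18,0,c); (18,15,c); (18,17,c); (19,3,c); (19,15,c); (19,16,c); (20,4,c); (20,16,c); (20,17,c); (21,15,c); (21,16,c); (21,17,c); result: nodes: 0:vx, 2:vx, 3:vx, 4:vx, 7:tri, 8:vx, 9:vx, 10:vx, 11:tri, 12:tri, 13:tri, 14:tri, 15:vx, 16:vx, 17:vx, 18:tri, 19:tri, 20:tri, 21:tri edges: (7,0,c); (7,2,c); (7,4,c); (7,4,ck); (11,0,c); (11,8,c); (11,10,c); (12,2,c); (12,8,c); (12,9,c); (13,3,c); (13,9,c); (13,10,c); (14,8,c); (14,9,c); (14,10,c); (18,0,c); (18,15,c); (18,17,c); (19,3,c); (19,15,c); (19,16,c); (20,4,c); (20,16,c); (20,17,c); (21,15,c); (21,16,c); (21,17,c)
step 3: rule r1; match: 0->7, 1->0, 2->2, 3->4; deleted nodes 7; deleted edges (7,0,c); (7,2,c); (7,4,c); (7,4,ck); added nodes 22, 23, 24, 25, 26, 27, 28; added edges (25,0,c); (25,22,c); (25,24,c); (26,2,c); (26,22,c); (26,23,c); (27,4,c); (27,23,c); (27,24,c); (28,22,c); (28,23,c); (28,24,c); result: nodes: 0:vx, 2:vx, 3:vx, 4:vx, 8:vx, 9:vx, 10:vx, 11:tri, 12:tri, 13:tri, 14:tri, 15:vx, 16:vx, 17:vx, 18:tri, 19:tri, 20:tri, 21:tri, 22:vx, 23:vx, 24:vx, 25:tri, 26:tri, 27:tri, 28:tri edges: (11,0,c); (11,8,c); (11,10,c); (12,2,c); (12,8,c); (12,9,c); (13,3,c); (13,9,c); (13,10,c); (14,8,c); (14,9,c); (14,10,c); (18,0,c); (18,15,c); (18,17,c); (19,3,c); (19,15,c); (19,16,c); (20,4,c); (20,16,c); (20,17,c); (21,15,c); (21,16,c); (21,17,c); (25,0,c); (25,22,c); (25,24,c); (26,2,c); (26,22,c); (26,23,c); (27,4,c); (27,23,c); (27,24,c); (28,22,c); (28,23,c); (28,24,c)
final:
nodes: 0:vx, 2:vx, 3:vx, 4:vx, 8:vx, 9:vx, 10:vx, 11:tri, 12:tri, 13:tri, 14:tri, 15:vx, 16:vx, 17:vx, 18:tri, 19:tri, 20:tri, 21:tri, 22:vx, 23:vx, 24:vx, 25:tri, 26:tri, 27:tri, 28:tri
edges: (11,0,c); (11,8,c); (11,10,c); (12,2,c); (12,8,c); (12,9,c); (13,3,c); (13,9,c); (13,10,c); (14,8,c); (14,9,c); (14,10,c); (18,0,c); (18,15,c); (18,17,c); (19,3,c); (19,15,c); (19,16,c); (20,4,c); (20,16,c); (20,17,c); (21,15,c); (21,16,c); (21,17,c); (25,0,c); (25,22,c); (25,24,c); (26,2,c); (26,22,c); (26,23,c); (27,4,c); (27,23,c); (27,24,c); (28,22,c); (28,23,c); (28,24,c)
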